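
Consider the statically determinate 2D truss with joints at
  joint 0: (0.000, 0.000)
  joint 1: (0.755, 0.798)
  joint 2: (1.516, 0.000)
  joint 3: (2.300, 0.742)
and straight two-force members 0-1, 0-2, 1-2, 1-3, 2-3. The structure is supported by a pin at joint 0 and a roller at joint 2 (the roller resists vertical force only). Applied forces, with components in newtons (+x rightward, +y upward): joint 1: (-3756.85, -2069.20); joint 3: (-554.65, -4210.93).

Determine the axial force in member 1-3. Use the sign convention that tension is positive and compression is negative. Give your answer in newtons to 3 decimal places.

N=4 nodes, M=5 members, R=3 reactions → 2N=8, M+R=8
member 0 (0-1): L=1.0986, (cx,cy)=(0.6873,0.7264)
member 1 (0-2): L=1.5160, (cx,cy)=(1.0000,0.0000)
member 2 (1-2): L=1.1027, (cx,cy)=(0.6901,-0.7237)
member 3 (1-3): L=1.5460, (cx,cy)=(0.9993,-0.0362)
member 4 (2-3): L=1.0795, (cx,cy)=(0.7263,0.6874)
solve A·x = −loads:
  F[0-1] = -1528.1132 N (compression)
  F[0-2] = -3261.2816 N (compression)
  F[1-2] = -1513.2633 N (compression)
  F[1-3] = +3753.4441 N (tension)
  F[2-3] = -5928.2253 N (compression)
  Rx@0 = +4311.5000 N
  Ry@0 = +1110.0321 N
  Ry@2 = +5170.0979 N

3753.444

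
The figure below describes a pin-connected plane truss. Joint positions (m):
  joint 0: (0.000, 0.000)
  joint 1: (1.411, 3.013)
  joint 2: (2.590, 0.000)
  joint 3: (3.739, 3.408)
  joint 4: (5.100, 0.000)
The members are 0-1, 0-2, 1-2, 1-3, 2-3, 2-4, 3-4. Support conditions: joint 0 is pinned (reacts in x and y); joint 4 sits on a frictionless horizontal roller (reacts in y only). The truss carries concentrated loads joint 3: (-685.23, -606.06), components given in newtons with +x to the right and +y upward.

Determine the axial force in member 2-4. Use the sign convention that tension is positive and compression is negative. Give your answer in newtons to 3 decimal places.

-5.419

N=5 nodes, M=7 members, R=3 reactions → 2N=10, M+R=10
member 0 (0-1): L=3.3270, (cx,cy)=(0.4241,0.9056)
member 1 (0-2): L=2.5900, (cx,cy)=(1.0000,0.0000)
member 2 (1-2): L=3.2355, (cx,cy)=(0.3644,-0.9312)
member 3 (1-3): L=2.3613, (cx,cy)=(0.9859,0.1673)
member 4 (2-3): L=3.5965, (cx,cy)=(0.3195,0.9476)
member 5 (2-4): L=2.5100, (cx,cy)=(1.0000,0.0000)
member 6 (3-4): L=3.6697, (cx,cy)=(0.3709,-0.9287)
solve A·x = −loads:
  F[0-1] = -684.2094 N (compression)
  F[0-2] = -395.0549 N (compression)
  F[1-2] = +574.3741 N (tension)
  F[1-3] = -506.6154 N (compression)
  F[2-3] = -564.4634 N (compression)
  F[2-4] = -5.4191 N (compression)
  F[3-4] = +14.6118 N (tension)
  Rx@0 = +685.2300 N
  Ry@0 = +619.6297 N
  Ry@4 = -13.5697 N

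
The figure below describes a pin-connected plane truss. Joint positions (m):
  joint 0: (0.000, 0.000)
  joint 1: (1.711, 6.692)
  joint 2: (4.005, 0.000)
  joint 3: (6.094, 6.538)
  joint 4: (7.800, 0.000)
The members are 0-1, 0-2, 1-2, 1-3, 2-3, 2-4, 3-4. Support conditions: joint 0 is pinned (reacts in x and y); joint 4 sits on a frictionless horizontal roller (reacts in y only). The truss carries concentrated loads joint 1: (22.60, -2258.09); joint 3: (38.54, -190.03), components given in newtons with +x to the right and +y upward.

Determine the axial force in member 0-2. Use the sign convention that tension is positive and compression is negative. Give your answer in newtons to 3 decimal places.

N=5 nodes, M=7 members, R=3 reactions → 2N=10, M+R=10
member 0 (0-1): L=6.9073, (cx,cy)=(0.2477,0.9688)
member 1 (0-2): L=4.0050, (cx,cy)=(1.0000,0.0000)
member 2 (1-2): L=7.0743, (cx,cy)=(0.3243,-0.9460)
member 3 (1-3): L=4.3857, (cx,cy)=(0.9994,-0.0351)
member 4 (2-3): L=6.8636, (cx,cy)=(0.3044,0.9526)
member 5 (2-4): L=3.7950, (cx,cy)=(1.0000,0.0000)
member 6 (3-4): L=6.7569, (cx,cy)=(0.2525,-0.9676)
solve A·x = −loads:
  F[0-1] = -1809.0057 N (compression)
  F[0-2] = +509.2488 N (tension)
  F[1-2] = -523.1549 N (compression)
  F[1-3] = -301.2492 N (compression)
  F[2-3] = +519.5332 N (tension)
  F[2-4] = +181.4793 N (tension)
  F[3-4] = -718.7808 N (compression)
  Rx@0 = -61.1400 N
  Ry@0 = +1752.6266 N
  Ry@4 = +695.4934 N

509.249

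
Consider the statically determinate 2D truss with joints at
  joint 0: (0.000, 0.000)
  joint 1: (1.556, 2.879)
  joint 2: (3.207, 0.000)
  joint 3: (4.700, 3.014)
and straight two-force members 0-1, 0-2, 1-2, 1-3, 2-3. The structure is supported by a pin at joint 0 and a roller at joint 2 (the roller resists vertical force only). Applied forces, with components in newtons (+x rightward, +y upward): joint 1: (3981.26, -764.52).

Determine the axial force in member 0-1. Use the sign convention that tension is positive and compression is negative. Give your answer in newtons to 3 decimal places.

N=4 nodes, M=5 members, R=3 reactions → 2N=8, M+R=8
member 0 (0-1): L=3.2726, (cx,cy)=(0.4755,0.8797)
member 1 (0-2): L=3.2070, (cx,cy)=(1.0000,0.0000)
member 2 (1-2): L=3.3188, (cx,cy)=(0.4975,-0.8675)
member 3 (1-3): L=3.1469, (cx,cy)=(0.9991,0.0429)
member 4 (2-3): L=3.3635, (cx,cy)=(0.4439,0.8961)
solve A·x = −loads:
  F[0-1] = +3615.2831 N (tension)
  F[0-2] = +2262.3162 N (tension)
  F[1-2] = -4547.6546 N (compression)
  F[1-3] = +0.0000 N (tension)
  F[2-3] = -0.0000 N (compression)
  Rx@0 = -3981.2600 N
  Ry@0 = -3180.4880 N
  Ry@2 = +3945.0080 N

3615.283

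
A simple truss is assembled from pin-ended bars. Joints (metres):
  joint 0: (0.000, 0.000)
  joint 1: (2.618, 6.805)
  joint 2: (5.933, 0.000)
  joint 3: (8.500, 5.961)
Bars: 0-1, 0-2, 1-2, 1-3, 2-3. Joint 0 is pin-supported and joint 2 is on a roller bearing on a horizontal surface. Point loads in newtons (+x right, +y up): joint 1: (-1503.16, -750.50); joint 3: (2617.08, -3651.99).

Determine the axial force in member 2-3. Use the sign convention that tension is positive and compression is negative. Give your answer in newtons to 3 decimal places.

-3359.755

N=4 nodes, M=5 members, R=3 reactions → 2N=8, M+R=8
member 0 (0-1): L=7.2912, (cx,cy)=(0.3591,0.9333)
member 1 (0-2): L=5.9330, (cx,cy)=(1.0000,0.0000)
member 2 (1-2): L=7.5695, (cx,cy)=(0.4379,-0.8990)
member 3 (1-3): L=5.9422, (cx,cy)=(0.9899,-0.1420)
member 4 (2-3): L=6.4902, (cx,cy)=(0.3955,0.9185)
solve A·x = −loads:
  F[0-1] = +2213.7231 N (tension)
  F[0-2] = +319.0566 N (tension)
  F[1-2] = -3762.8268 N (compression)
  F[1-3] = +3986.3377 N (tension)
  F[2-3] = -3359.7552 N (compression)
  Rx@0 = -1113.9200 N
  Ry@0 = -2066.0982 N
  Ry@2 = +6468.5882 N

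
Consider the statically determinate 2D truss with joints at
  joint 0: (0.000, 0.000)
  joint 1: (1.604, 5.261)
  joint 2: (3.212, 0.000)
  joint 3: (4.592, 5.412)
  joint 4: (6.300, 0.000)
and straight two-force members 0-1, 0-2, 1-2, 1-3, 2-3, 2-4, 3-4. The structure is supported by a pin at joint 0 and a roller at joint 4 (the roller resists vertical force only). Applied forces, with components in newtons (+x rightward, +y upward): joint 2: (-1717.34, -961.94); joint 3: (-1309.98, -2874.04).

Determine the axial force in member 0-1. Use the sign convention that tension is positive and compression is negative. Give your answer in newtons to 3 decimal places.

N=5 nodes, M=7 members, R=3 reactions → 2N=10, M+R=10
member 0 (0-1): L=5.5001, (cx,cy)=(0.2916,0.9565)
member 1 (0-2): L=3.2120, (cx,cy)=(1.0000,0.0000)
member 2 (1-2): L=5.5013, (cx,cy)=(0.2923,-0.9563)
member 3 (1-3): L=2.9918, (cx,cy)=(0.9987,0.0505)
member 4 (2-3): L=5.5852, (cx,cy)=(0.2471,0.9690)
member 5 (2-4): L=3.0880, (cx,cy)=(1.0000,0.0000)
member 6 (3-4): L=5.6751, (cx,cy)=(0.3010,-0.9536)
solve A·x = −loads:
  F[0-1] = -2484.0006 N (compression)
  F[0-2] = -2302.9063 N (compression)
  F[1-2] = +2409.0378 N (tension)
  F[1-3] = -1430.3913 N (compression)
  F[2-3] = -1384.8267 N (compression)
  F[2-4] = +460.7552 N (tension)
  F[3-4] = -1530.9379 N (compression)
  Rx@0 = +3027.3200 N
  Ry@0 = +2376.0227 N
  Ry@4 = +1459.9573 N

-2484.001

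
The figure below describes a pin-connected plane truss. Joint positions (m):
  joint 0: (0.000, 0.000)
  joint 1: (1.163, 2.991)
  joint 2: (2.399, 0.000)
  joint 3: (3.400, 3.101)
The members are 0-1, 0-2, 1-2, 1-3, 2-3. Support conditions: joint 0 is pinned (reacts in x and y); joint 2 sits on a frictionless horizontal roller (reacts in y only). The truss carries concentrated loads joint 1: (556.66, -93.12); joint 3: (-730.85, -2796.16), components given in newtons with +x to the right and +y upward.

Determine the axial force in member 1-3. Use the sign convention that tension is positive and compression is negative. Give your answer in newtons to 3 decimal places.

174.729

N=4 nodes, M=5 members, R=3 reactions → 2N=8, M+R=8
member 0 (0-1): L=3.2092, (cx,cy)=(0.3624,0.9320)
member 1 (0-2): L=2.3990, (cx,cy)=(1.0000,0.0000)
member 2 (1-2): L=3.2363, (cx,cy)=(0.3819,-0.9242)
member 3 (1-3): L=2.2397, (cx,cy)=(0.9988,0.0491)
member 4 (2-3): L=3.2586, (cx,cy)=(0.3072,0.9516)
solve A·x = −loads:
  F[0-1] = +931.3673 N (tension)
  F[0-2] = -511.7186 N (compression)
  F[1-2] = -1030.7251 N (compression)
  F[1-3] = +174.7289 N (tension)
  F[2-3] = -2947.2473 N (compression)
  Rx@0 = +174.1900 N
  Ry@0 = -868.0550 N
  Ry@2 = +3757.3350 N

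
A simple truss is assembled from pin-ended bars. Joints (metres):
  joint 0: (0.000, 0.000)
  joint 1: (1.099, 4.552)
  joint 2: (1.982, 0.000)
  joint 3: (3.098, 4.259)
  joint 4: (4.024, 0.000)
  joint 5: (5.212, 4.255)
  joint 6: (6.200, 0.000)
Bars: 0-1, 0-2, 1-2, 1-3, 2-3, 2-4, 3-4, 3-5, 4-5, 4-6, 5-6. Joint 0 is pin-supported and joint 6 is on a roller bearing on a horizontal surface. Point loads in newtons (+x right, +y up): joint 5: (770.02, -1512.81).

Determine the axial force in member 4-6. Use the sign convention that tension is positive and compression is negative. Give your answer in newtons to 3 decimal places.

N=7 nodes, M=11 members, R=3 reactions → 2N=14, M+R=14
member 0 (0-1): L=4.6828, (cx,cy)=(0.2347,0.9721)
member 1 (0-2): L=1.9820, (cx,cy)=(1.0000,0.0000)
member 2 (1-2): L=4.6369, (cx,cy)=(0.1904,-0.9817)
member 3 (1-3): L=2.0204, (cx,cy)=(0.9894,-0.1450)
member 4 (2-3): L=4.4028, (cx,cy)=(0.2535,0.9673)
member 5 (2-4): L=2.0420, (cx,cy)=(1.0000,0.0000)
member 6 (3-4): L=4.3585, (cx,cy)=(0.2125,-0.9772)
member 7 (3-5): L=2.1140, (cx,cy)=(1.0000,-0.0019)
member 8 (4-5): L=4.4177, (cx,cy)=(0.2689,0.9632)
member 9 (4-6): L=2.1760, (cx,cy)=(1.0000,0.0000)
member 10 (5-6): L=4.3682, (cx,cy)=(0.2262,-0.9741)
solve A·x = −loads:
  F[0-1] = +295.6408 N (tension)
  F[0-2] = +700.6363 N (tension)
  F[1-2] = -311.9701 N (compression)
  F[1-3] = +130.1686 N (tension)
  F[2-3] = +316.6009 N (tension)
  F[2-4] = +560.9769 N (tension)
  F[3-4] = -294.6239 N (compression)
  F[3-5] = +271.6389 N (tension)
  F[4-5] = +298.9084 N (tension)
  F[4-6] = +418.0003 N (tension)
  F[5-6] = -1848.0859 N (compression)
  Rx@0 = -770.0200 N
  Ry@0 = -287.3837 N
  Ry@6 = +1800.1937 N

418.000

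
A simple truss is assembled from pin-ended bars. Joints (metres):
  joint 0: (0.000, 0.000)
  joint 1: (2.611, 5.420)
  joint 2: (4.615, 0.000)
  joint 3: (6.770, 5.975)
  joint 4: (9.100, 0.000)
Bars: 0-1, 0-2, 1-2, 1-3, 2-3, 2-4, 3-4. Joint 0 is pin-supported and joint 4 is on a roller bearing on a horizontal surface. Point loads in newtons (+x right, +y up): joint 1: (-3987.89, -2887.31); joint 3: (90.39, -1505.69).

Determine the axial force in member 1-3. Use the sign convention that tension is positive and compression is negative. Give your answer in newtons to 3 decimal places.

963.550

N=5 nodes, M=7 members, R=3 reactions → 2N=10, M+R=10
member 0 (0-1): L=6.0161, (cx,cy)=(0.4340,0.9009)
member 1 (0-2): L=4.6150, (cx,cy)=(1.0000,0.0000)
member 2 (1-2): L=5.7786, (cx,cy)=(0.3468,-0.9379)
member 3 (1-3): L=4.1959, (cx,cy)=(0.9912,0.1323)
member 4 (2-3): L=6.3517, (cx,cy)=(0.3393,0.9407)
member 5 (2-4): L=4.4850, (cx,cy)=(1.0000,0.0000)
member 6 (3-4): L=6.4132, (cx,cy)=(0.3633,-0.9317)
solve A·x = −loads:
  F[0-1] = -5283.8113 N (compression)
  F[0-2] = -1604.3231 N (compression)
  F[1-2] = +2132.7511 N (tension)
  F[1-3] = +963.5504 N (tension)
  F[2-3] = -2126.5256 N (compression)
  F[2-4] = -143.2130 N (compression)
  F[3-4] = +394.1880 N (tension)
  Rx@0 = +3897.5000 N
  Ry@0 = +4760.2523 N
  Ry@4 = -367.2523 N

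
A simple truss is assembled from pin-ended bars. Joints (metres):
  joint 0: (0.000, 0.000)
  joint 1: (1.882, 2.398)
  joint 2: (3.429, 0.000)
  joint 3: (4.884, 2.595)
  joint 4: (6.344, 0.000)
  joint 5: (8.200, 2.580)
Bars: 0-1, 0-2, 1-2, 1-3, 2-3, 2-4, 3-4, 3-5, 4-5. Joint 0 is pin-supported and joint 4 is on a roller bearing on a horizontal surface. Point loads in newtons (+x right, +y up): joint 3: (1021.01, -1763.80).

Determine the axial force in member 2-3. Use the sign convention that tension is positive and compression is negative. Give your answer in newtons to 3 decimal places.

12.230

N=6 nodes, M=9 members, R=3 reactions → 2N=12, M+R=12
member 0 (0-1): L=3.0483, (cx,cy)=(0.6174,0.7867)
member 1 (0-2): L=3.4290, (cx,cy)=(1.0000,0.0000)
member 2 (1-2): L=2.8537, (cx,cy)=(0.5421,-0.8403)
member 3 (1-3): L=3.0085, (cx,cy)=(0.9979,0.0655)
member 4 (2-3): L=2.9751, (cx,cy)=(0.4891,0.8722)
member 5 (2-4): L=2.9150, (cx,cy)=(1.0000,0.0000)
member 6 (3-4): L=2.9775, (cx,cy)=(0.4903,-0.8715)
member 7 (3-5): L=3.3160, (cx,cy)=(1.0000,-0.0045)
member 8 (4-5): L=3.1782, (cx,cy)=(0.5840,0.8118)
solve A·x = −loads:
  F[0-1] = +14.9027 N (tension)
  F[0-2] = +1011.8093 N (tension)
  F[1-2] = -12.6952 N (compression)
  F[1-3] = +16.1174 N (tension)
  F[2-3] = +12.2304 N (tension)
  F[2-4] = +998.9457 N (tension)
  F[3-4] = -2037.2471 N (compression)
  F[3-5] = -0.0000 N (compression)
  F[4-5] = +0.0000 N (tension)
  Rx@0 = -1021.0100 N
  Ry@0 = -11.7234 N
  Ry@4 = +1775.5234 N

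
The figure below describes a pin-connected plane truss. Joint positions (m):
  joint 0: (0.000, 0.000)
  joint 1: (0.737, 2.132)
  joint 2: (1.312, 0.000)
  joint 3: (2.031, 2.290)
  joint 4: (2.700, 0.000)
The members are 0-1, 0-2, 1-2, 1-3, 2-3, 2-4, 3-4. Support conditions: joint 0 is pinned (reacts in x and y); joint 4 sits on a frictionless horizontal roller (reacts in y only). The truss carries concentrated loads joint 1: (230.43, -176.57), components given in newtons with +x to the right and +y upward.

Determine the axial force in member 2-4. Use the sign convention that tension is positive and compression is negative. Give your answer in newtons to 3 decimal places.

N=5 nodes, M=7 members, R=3 reactions → 2N=10, M+R=10
member 0 (0-1): L=2.2558, (cx,cy)=(0.3267,0.9451)
member 1 (0-2): L=1.3120, (cx,cy)=(1.0000,0.0000)
member 2 (1-2): L=2.2082, (cx,cy)=(0.2604,-0.9655)
member 3 (1-3): L=1.3036, (cx,cy)=(0.9926,0.1212)
member 4 (2-3): L=2.4002, (cx,cy)=(0.2996,0.9541)
member 5 (2-4): L=1.3880, (cx,cy)=(1.0000,0.0000)
member 6 (3-4): L=2.3857, (cx,cy)=(0.2804,-0.9599)
solve A·x = −loads:
  F[0-1] = +56.6925 N (tension)
  F[0-2] = +211.9077 N (tension)
  F[1-2] = -256.7197 N (compression)
  F[1-3] = -146.1363 N (compression)
  F[2-3] = +259.7934 N (tension)
  F[2-4] = +67.2364 N (tension)
  F[3-4] = -239.7716 N (compression)
  Rx@0 = -230.4300 N
  Ry@0 = -53.5814 N
  Ry@4 = +230.1514 N

67.236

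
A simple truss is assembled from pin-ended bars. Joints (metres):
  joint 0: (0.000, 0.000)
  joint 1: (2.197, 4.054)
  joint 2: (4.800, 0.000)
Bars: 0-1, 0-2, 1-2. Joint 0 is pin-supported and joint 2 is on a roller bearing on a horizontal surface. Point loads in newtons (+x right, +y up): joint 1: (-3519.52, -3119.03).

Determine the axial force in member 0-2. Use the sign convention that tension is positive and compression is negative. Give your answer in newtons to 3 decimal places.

N=3 nodes, M=3 members, R=3 reactions → 2N=6, M+R=6
member 0 (0-1): L=4.6110, (cx,cy)=(0.4765,0.8792)
member 1 (0-2): L=4.8000, (cx,cy)=(1.0000,0.0000)
member 2 (1-2): L=4.8177, (cx,cy)=(0.5403,-0.8415)
solve A·x = −loads:
  F[0-1] = -5304.8068 N (compression)
  F[0-2] = -991.9664 N (compression)
  F[1-2] = +1835.9687 N (tension)
  Rx@0 = +3519.5200 N
  Ry@0 = +4663.9519 N
  Ry@2 = -1544.9219 N

-991.966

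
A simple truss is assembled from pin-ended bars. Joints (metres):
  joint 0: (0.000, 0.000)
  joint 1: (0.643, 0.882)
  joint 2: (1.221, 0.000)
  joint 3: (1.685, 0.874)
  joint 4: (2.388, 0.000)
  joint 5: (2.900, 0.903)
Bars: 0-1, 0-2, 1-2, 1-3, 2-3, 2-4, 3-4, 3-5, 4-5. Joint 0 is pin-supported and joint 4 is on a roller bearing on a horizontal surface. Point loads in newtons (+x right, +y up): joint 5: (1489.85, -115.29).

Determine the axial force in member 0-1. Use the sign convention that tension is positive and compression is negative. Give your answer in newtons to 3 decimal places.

N=6 nodes, M=9 members, R=3 reactions → 2N=12, M+R=12
member 0 (0-1): L=1.0915, (cx,cy)=(0.5891,0.8081)
member 1 (0-2): L=1.2210, (cx,cy)=(1.0000,0.0000)
member 2 (1-2): L=1.0545, (cx,cy)=(0.5481,-0.8364)
member 3 (1-3): L=1.0420, (cx,cy)=(1.0000,-0.0077)
member 4 (2-3): L=0.9895, (cx,cy)=(0.4689,0.8832)
member 5 (2-4): L=1.1670, (cx,cy)=(1.0000,0.0000)
member 6 (3-4): L=1.1216, (cx,cy)=(0.6268,-0.7792)
member 7 (3-5): L=1.2153, (cx,cy)=(0.9997,0.0239)
member 8 (4-5): L=1.0381, (cx,cy)=(0.4932,0.8699)
solve A·x = −loads:
  F[0-1] = +727.7804 N (tension)
  F[0-2] = +1061.1165 N (tension)
  F[1-2] = -710.6325 N (compression)
  F[1-3] = +818.2679 N (tension)
  F[2-3] = +672.9422 N (tension)
  F[2-4] = +356.0576 N (tension)
  F[3-4] = -706.4329 N (compression)
  F[3-5] = +1577.0043 N (tension)
  F[4-5] = -175.7904 N (compression)
  Rx@0 = -1489.8500 N
  Ry@0 = -588.0917 N
  Ry@4 = +703.3817 N

727.780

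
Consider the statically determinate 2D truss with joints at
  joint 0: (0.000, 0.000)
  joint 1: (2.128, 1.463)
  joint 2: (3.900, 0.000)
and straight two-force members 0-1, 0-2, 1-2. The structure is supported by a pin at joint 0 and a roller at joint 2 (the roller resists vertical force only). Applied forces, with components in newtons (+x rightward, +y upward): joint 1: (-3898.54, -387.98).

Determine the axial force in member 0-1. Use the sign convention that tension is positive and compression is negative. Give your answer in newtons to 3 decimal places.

N=3 nodes, M=3 members, R=3 reactions → 2N=6, M+R=6
member 0 (0-1): L=2.5824, (cx,cy)=(0.8240,0.5665)
member 1 (0-2): L=3.9000, (cx,cy)=(1.0000,0.0000)
member 2 (1-2): L=2.2979, (cx,cy)=(0.7711,-0.6367)
solve A·x = −loads:
  F[0-1] = -2892.5881 N (compression)
  F[0-2] = -1514.9262 N (compression)
  F[1-2] = +1964.5326 N (tension)
  Rx@0 = +3898.5400 N
  Ry@0 = +1638.7345 N
  Ry@2 = -1250.7545 N

-2892.588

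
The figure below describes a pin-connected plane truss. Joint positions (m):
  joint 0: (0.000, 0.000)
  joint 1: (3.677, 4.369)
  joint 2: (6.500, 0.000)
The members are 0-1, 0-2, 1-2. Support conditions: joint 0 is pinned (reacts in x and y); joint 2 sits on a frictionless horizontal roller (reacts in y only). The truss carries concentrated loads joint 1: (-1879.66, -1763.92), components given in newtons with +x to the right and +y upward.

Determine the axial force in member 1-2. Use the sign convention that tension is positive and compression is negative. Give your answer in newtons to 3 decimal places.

316.202

N=3 nodes, M=3 members, R=3 reactions → 2N=6, M+R=6
member 0 (0-1): L=5.7104, (cx,cy)=(0.6439,0.7651)
member 1 (0-2): L=6.5000, (cx,cy)=(1.0000,0.0000)
member 2 (1-2): L=5.2017, (cx,cy)=(0.5427,-0.8399)
solve A·x = −loads:
  F[0-1] = -2652.6098 N (compression)
  F[0-2] = -171.6058 N (compression)
  F[1-2] = +316.2021 N (tension)
  Rx@0 = +1879.6600 N
  Ry@0 = +2029.5047 N
  Ry@2 = -265.5847 N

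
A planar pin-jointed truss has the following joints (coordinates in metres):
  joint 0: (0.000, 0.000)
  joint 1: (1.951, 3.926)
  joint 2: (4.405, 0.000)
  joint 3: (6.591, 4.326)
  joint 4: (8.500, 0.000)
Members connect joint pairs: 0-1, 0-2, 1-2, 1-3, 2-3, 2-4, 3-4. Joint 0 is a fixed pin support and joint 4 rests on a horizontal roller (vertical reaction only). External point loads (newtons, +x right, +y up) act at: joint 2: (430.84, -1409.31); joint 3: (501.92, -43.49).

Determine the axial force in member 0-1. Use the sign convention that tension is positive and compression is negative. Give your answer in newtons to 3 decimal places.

N=5 nodes, M=7 members, R=3 reactions → 2N=10, M+R=10
member 0 (0-1): L=4.3840, (cx,cy)=(0.4450,0.8955)
member 1 (0-2): L=4.4050, (cx,cy)=(1.0000,0.0000)
member 2 (1-2): L=4.6299, (cx,cy)=(0.5300,-0.8480)
member 3 (1-3): L=4.6572, (cx,cy)=(0.9963,0.0859)
member 4 (2-3): L=4.8469, (cx,cy)=(0.4510,0.8925)
member 5 (2-4): L=4.0950, (cx,cy)=(1.0000,0.0000)
member 6 (3-4): L=4.7285, (cx,cy)=(0.4037,-0.9149)
solve A·x = −loads:
  F[0-1] = -483.8258 N (compression)
  F[0-2] = +1148.0734 N (tension)
  F[1-2] = +464.0587 N (tension)
  F[1-3] = -462.9929 N (compression)
  F[2-3] = +1138.1248 N (tension)
  F[2-4] = +449.9012 N (tension)
  F[3-4] = -1114.3794 N (compression)
  Rx@0 = -932.7600 N
  Ry@0 = +433.2754 N
  Ry@4 = +1019.5246 N

-483.826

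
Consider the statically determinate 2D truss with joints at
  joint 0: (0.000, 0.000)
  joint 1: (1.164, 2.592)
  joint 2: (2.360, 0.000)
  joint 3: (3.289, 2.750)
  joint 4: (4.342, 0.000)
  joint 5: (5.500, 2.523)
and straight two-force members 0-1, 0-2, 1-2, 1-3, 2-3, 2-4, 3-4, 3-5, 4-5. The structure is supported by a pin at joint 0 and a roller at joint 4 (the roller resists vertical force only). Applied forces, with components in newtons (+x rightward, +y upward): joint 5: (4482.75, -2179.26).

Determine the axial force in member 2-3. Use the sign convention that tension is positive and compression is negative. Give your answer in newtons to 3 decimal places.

N=6 nodes, M=9 members, R=3 reactions → 2N=12, M+R=12
member 0 (0-1): L=2.8414, (cx,cy)=(0.4097,0.9122)
member 1 (0-2): L=2.3600, (cx,cy)=(1.0000,0.0000)
member 2 (1-2): L=2.8546, (cx,cy)=(0.4190,-0.9080)
member 3 (1-3): L=2.1309, (cx,cy)=(0.9972,0.0741)
member 4 (2-3): L=2.9027, (cx,cy)=(0.3200,0.9474)
member 5 (2-4): L=1.9820, (cx,cy)=(1.0000,0.0000)
member 6 (3-4): L=2.9447, (cx,cy)=(0.3576,-0.9339)
member 7 (3-5): L=2.2226, (cx,cy)=(0.9948,-0.1021)
member 8 (4-5): L=2.7761, (cx,cy)=(0.4171,0.9088)
solve A·x = −loads:
  F[0-1] = +3492.4994 N (tension)
  F[0-2] = +3052.0052 N (tension)
  F[1-2] = -3279.1372 N (compression)
  F[1-3] = +2812.3444 N (tension)
  F[2-3] = +3142.7644 N (tension)
  F[2-4] = +672.3080 N (tension)
  F[3-4] = -3987.2263 N (compression)
  F[3-5] = +5263.7613 N (tension)
  F[4-5] = -1806.3226 N (compression)
  Rx@0 = -4482.7500 N
  Ry@0 = -3185.9883 N
  Ry@4 = +5365.2483 N

3142.764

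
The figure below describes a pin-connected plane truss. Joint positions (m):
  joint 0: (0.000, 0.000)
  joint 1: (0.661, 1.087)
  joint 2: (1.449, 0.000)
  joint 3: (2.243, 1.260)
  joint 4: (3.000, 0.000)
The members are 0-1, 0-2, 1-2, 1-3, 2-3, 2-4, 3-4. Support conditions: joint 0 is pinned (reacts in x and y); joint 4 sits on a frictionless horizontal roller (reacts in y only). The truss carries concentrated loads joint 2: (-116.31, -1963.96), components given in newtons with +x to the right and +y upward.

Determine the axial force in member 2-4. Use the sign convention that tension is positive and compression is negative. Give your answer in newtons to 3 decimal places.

N=5 nodes, M=7 members, R=3 reactions → 2N=10, M+R=10
member 0 (0-1): L=1.2722, (cx,cy)=(0.5196,0.8544)
member 1 (0-2): L=1.4490, (cx,cy)=(1.0000,0.0000)
member 2 (1-2): L=1.3426, (cx,cy)=(0.5869,-0.8096)
member 3 (1-3): L=1.5914, (cx,cy)=(0.9941,0.1087)
member 4 (2-3): L=1.4893, (cx,cy)=(0.5331,0.8460)
member 5 (2-4): L=1.5510, (cx,cy)=(1.0000,0.0000)
member 6 (3-4): L=1.4699, (cx,cy)=(0.5150,-0.8572)
solve A·x = −loads:
  F[0-1] = -1188.3617 N (compression)
  F[0-2] = +501.1305 N (tension)
  F[1-2] = +1084.7153 N (tension)
  F[1-3] = -1261.5698 N (compression)
  F[2-3] = +1283.3270 N (tension)
  F[2-4] = +569.9085 N (tension)
  F[3-4] = -1106.6272 N (compression)
  Rx@0 = +116.3100 N
  Ry@0 = +1015.3673 N
  Ry@4 = +948.5927 N

569.908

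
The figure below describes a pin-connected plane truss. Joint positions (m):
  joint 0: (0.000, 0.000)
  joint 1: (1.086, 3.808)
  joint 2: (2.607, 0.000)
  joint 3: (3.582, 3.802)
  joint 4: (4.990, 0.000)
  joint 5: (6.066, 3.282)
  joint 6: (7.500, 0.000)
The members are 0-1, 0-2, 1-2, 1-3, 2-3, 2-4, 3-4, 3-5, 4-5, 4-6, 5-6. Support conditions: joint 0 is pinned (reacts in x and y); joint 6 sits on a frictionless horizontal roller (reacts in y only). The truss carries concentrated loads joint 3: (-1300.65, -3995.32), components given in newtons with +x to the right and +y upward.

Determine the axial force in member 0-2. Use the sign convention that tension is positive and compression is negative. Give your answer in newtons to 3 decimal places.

N=7 nodes, M=11 members, R=3 reactions → 2N=14, M+R=14
member 0 (0-1): L=3.9598, (cx,cy)=(0.2743,0.9617)
member 1 (0-2): L=2.6070, (cx,cy)=(1.0000,0.0000)
member 2 (1-2): L=4.1005, (cx,cy)=(0.3709,-0.9287)
member 3 (1-3): L=2.4960, (cx,cy)=(1.0000,-0.0024)
member 4 (2-3): L=3.9250, (cx,cy)=(0.2484,0.9687)
member 5 (2-4): L=2.3830, (cx,cy)=(1.0000,0.0000)
member 6 (3-4): L=4.0543, (cx,cy)=(0.3473,-0.9378)
member 7 (3-5): L=2.5378, (cx,cy)=(0.9788,-0.2049)
member 8 (4-5): L=3.4539, (cx,cy)=(0.3115,0.9502)
member 9 (4-6): L=2.5100, (cx,cy)=(1.0000,0.0000)
member 10 (5-6): L=3.5816, (cx,cy)=(0.4004,-0.9163)
solve A·x = −loads:
  F[0-1] = -2856.0051 N (compression)
  F[0-2] = -517.3788 N (compression)
  F[1-2] = +2962.3518 N (tension)
  F[1-3] = -1882.0962 N (compression)
  F[2-3] = -2840.0405 N (compression)
  F[2-4] = +1286.9239 N (tension)
  F[3-4] = -1132.1953 N (compression)
  F[3-5] = -913.1057 N (compression)
  F[4-5] = +1117.3321 N (tension)
  F[4-6] = +545.6462 N (tension)
  F[5-6] = -1362.8228 N (compression)
  Rx@0 = +1300.6500 N
  Ry@0 = +2746.4980 N
  Ry@6 = +1248.8220 N

-517.379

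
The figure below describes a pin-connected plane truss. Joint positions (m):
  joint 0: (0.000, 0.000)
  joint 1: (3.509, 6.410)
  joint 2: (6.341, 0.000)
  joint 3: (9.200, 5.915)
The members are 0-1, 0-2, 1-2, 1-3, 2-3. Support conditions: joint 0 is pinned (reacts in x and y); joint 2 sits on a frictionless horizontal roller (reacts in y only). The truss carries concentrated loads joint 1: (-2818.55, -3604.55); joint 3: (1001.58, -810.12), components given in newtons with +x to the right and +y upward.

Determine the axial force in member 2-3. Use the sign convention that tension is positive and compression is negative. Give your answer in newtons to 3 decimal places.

N=4 nodes, M=5 members, R=3 reactions → 2N=8, M+R=8
member 0 (0-1): L=7.3076, (cx,cy)=(0.4802,0.8772)
member 1 (0-2): L=6.3410, (cx,cy)=(1.0000,0.0000)
member 2 (1-2): L=7.0077, (cx,cy)=(0.4041,-0.9147)
member 3 (1-3): L=5.7125, (cx,cy)=(0.9962,-0.0867)
member 4 (2-3): L=6.5697, (cx,cy)=(0.4352,0.9003)
solve A·x = −loads:
  F[0-1] = -3601.9562 N (compression)
  F[0-2] = -87.3673 N (compression)
  F[1-2] = -613.6600 N (compression)
  F[1-3] = +1341.9904 N (tension)
  F[2-3] = -770.6315 N (compression)
  Rx@0 = +1816.9700 N
  Ry@0 = +3159.5194 N
  Ry@2 = +1255.1506 N

-770.632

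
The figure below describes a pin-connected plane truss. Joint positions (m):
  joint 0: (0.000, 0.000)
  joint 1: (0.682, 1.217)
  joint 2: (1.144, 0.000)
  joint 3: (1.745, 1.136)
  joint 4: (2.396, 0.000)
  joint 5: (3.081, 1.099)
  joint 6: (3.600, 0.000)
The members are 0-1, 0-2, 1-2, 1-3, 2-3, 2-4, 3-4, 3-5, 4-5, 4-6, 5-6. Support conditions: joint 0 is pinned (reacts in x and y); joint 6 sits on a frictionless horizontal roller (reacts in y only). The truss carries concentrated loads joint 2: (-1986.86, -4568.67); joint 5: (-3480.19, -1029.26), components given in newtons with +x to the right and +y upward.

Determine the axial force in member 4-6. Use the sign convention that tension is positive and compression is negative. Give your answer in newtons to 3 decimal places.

N=7 nodes, M=11 members, R=3 reactions → 2N=14, M+R=14
member 0 (0-1): L=1.3951, (cx,cy)=(0.4889,0.8724)
member 1 (0-2): L=1.1440, (cx,cy)=(1.0000,0.0000)
member 2 (1-2): L=1.3017, (cx,cy)=(0.3549,-0.9349)
member 3 (1-3): L=1.0661, (cx,cy)=(0.9971,-0.0760)
member 4 (2-3): L=1.2852, (cx,cy)=(0.4676,0.8839)
member 5 (2-4): L=1.2520, (cx,cy)=(1.0000,0.0000)
member 6 (3-4): L=1.3093, (cx,cy)=(0.4972,-0.8676)
member 7 (3-5): L=1.3365, (cx,cy)=(0.9996,-0.0277)
member 8 (4-5): L=1.2950, (cx,cy)=(0.5290,0.8486)
member 9 (4-6): L=1.2040, (cx,cy)=(1.0000,0.0000)
member 10 (5-6): L=1.2154, (cx,cy)=(0.4270,-0.9042)
solve A·x = −loads:
  F[0-1] = -4960.8663 N (compression)
  F[0-2] = -3041.8547 N (compression)
  F[1-2] = +4970.4484 N (tension)
  F[1-3] = -4201.3965 N (compression)
  F[2-3] = -88.4768 N (compression)
  F[2-4] = +750.4370 N (tension)
  F[3-4] = -145.0429 N (compression)
  F[3-5] = -4160.1050 N (compression)
  F[4-5] = +148.2873 N (tension)
  F[4-6] = +599.8828 N (tension)
  F[5-6] = -1404.7956 N (compression)
  Rx@0 = +5467.0500 N
  Ry@0 = +4327.6579 N
  Ry@6 = +1270.2721 N

599.883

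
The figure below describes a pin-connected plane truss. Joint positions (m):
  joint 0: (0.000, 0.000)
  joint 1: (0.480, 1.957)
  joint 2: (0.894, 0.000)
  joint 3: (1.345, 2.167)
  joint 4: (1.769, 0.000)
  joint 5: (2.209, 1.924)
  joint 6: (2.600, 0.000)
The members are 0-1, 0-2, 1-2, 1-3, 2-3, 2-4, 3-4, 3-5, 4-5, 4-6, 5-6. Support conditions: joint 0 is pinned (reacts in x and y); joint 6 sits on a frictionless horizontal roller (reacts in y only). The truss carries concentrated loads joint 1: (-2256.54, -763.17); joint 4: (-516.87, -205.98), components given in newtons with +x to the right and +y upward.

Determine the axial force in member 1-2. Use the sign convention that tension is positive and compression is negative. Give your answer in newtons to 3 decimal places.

N=7 nodes, M=11 members, R=3 reactions → 2N=14, M+R=14
member 0 (0-1): L=2.0150, (cx,cy)=(0.2382,0.9712)
member 1 (0-2): L=0.8940, (cx,cy)=(1.0000,0.0000)
member 2 (1-2): L=2.0003, (cx,cy)=(0.2070,-0.9783)
member 3 (1-3): L=0.8901, (cx,cy)=(0.9718,0.2359)
member 4 (2-3): L=2.2134, (cx,cy)=(0.2038,0.9790)
member 5 (2-4): L=0.8750, (cx,cy)=(1.0000,0.0000)
member 6 (3-4): L=2.2081, (cx,cy)=(0.1920,-0.9814)
member 7 (3-5): L=0.8975, (cx,cy)=(0.9627,-0.2707)
member 8 (4-5): L=1.9737, (cx,cy)=(0.2229,0.9748)
member 9 (4-6): L=0.8310, (cx,cy)=(1.0000,0.0000)
member 10 (5-6): L=1.9633, (cx,cy)=(0.1992,-0.9800)
solve A·x = −loads:
  F[0-1] = -2457.3309 N (compression)
  F[0-2] = -2188.0426 N (compression)
  F[1-2] = +1972.7311 N (tension)
  F[1-3] = +1299.5647 N (tension)
  F[2-3] = -1971.3731 N (compression)
  F[2-4] = -1378.0721 N (compression)
  F[3-4] = +1489.3586 N (tension)
  F[3-5] = +597.5310 N (tension)
  F[4-5] = -1288.0795 N (compression)
  F[4-6] = -288.0560 N (compression)
  F[5-6] = +1446.4154 N (tension)
  Rx@0 = +2773.4100 N
  Ry@0 = +2386.5918 N
  Ry@6 = -1417.4418 N

1972.731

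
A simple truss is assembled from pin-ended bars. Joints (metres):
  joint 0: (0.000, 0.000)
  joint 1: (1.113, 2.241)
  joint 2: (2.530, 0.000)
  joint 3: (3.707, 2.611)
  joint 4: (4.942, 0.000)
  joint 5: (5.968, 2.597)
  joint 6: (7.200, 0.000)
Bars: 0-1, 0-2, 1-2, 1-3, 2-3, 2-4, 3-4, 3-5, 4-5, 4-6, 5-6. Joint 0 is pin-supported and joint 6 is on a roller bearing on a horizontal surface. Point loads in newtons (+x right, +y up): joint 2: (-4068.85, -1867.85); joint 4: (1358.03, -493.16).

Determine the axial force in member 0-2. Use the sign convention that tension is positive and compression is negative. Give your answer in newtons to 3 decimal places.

-2032.308

N=7 nodes, M=11 members, R=3 reactions → 2N=14, M+R=14
member 0 (0-1): L=2.5022, (cx,cy)=(0.4448,0.8956)
member 1 (0-2): L=2.5300, (cx,cy)=(1.0000,0.0000)
member 2 (1-2): L=2.6514, (cx,cy)=(0.5344,-0.8452)
member 3 (1-3): L=2.6203, (cx,cy)=(0.9900,0.1412)
member 4 (2-3): L=2.8640, (cx,cy)=(0.4110,0.9117)
member 5 (2-4): L=2.4120, (cx,cy)=(1.0000,0.0000)
member 6 (3-4): L=2.8883, (cx,cy)=(0.4276,-0.9040)
member 7 (3-5): L=2.2610, (cx,cy)=(1.0000,-0.0062)
member 8 (4-5): L=2.7923, (cx,cy)=(0.3674,0.9300)
member 9 (4-6): L=2.2580, (cx,cy)=(1.0000,0.0000)
member 10 (5-6): L=2.8744, (cx,cy)=(0.4286,-0.9035)
solve A·x = −loads:
  F[0-1] = -1525.3838 N (compression)
  F[0-2] = -2032.3078 N (compression)
  F[1-2] = +1377.6120 N (tension)
  F[1-3] = -1429.0725 N (compression)
  F[2-3] = +771.6498 N (tension)
  F[2-4] = +2455.6662 N (tension)
  F[3-4] = -549.0607 N (compression)
  F[3-5] = -862.8852 N (compression)
  F[4-5] = +1063.9208 N (tension)
  F[4-6] = +471.9463 N (tension)
  F[5-6] = -1101.1096 N (compression)
  Rx@0 = +2710.8200 N
  Ry@0 = +1366.1687 N
  Ry@6 = +994.8413 N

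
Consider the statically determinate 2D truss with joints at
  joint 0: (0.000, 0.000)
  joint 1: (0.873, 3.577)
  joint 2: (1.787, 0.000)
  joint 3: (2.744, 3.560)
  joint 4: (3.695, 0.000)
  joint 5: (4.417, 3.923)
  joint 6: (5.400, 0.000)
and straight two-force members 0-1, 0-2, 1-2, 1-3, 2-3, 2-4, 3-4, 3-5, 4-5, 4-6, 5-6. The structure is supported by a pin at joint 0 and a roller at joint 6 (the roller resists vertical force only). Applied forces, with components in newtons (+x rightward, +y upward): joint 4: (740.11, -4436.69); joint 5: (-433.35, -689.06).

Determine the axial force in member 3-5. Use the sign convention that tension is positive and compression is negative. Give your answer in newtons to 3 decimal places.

N=7 nodes, M=11 members, R=3 reactions → 2N=14, M+R=14
member 0 (0-1): L=3.6820, (cx,cy)=(0.2371,0.9715)
member 1 (0-2): L=1.7870, (cx,cy)=(1.0000,0.0000)
member 2 (1-2): L=3.6919, (cx,cy)=(0.2476,-0.9689)
member 3 (1-3): L=1.8711, (cx,cy)=(1.0000,-0.0091)
member 4 (2-3): L=3.6864, (cx,cy)=(0.2596,0.9657)
member 5 (2-4): L=1.9080, (cx,cy)=(1.0000,0.0000)
member 6 (3-4): L=3.6848, (cx,cy)=(0.2581,-0.9661)
member 7 (3-5): L=1.7119, (cx,cy)=(0.9773,0.2120)
member 8 (4-5): L=3.9889, (cx,cy)=(0.1810,0.9835)
member 9 (4-6): L=1.7050, (cx,cy)=(1.0000,0.0000)
member 10 (5-6): L=4.0443, (cx,cy)=(0.2431,-0.9700)
solve A·x = −loads:
  F[0-1] = -1895.1384 N (compression)
  F[0-2] = +756.0973 N (tension)
  F[1-2] = +1908.8982 N (tension)
  F[1-3] = -921.9559 N (compression)
  F[2-3] = -1915.1356 N (compression)
  F[2-4] = +1725.8543 N (tension)
  F[3-4] = +1500.0096 N (tension)
  F[3-5] = -1848.2522 N (compression)
  F[4-5] = +3037.6719 N (tension)
  F[4-6] = +823.0466 N (tension)
  F[5-6] = -3386.1982 N (compression)
  Rx@0 = -306.7600 N
  Ry@0 = +1841.0990 N
  Ry@6 = +3284.6510 N

-1848.252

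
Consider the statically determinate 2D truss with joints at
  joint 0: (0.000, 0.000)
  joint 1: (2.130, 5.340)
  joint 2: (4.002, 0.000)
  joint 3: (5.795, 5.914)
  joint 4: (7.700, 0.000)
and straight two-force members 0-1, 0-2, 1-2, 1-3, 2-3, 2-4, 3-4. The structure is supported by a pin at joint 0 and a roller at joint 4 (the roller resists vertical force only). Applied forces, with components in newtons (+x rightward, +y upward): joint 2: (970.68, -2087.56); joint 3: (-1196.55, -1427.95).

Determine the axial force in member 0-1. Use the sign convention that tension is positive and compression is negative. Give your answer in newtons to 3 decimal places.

-2449.153

N=5 nodes, M=7 members, R=3 reactions → 2N=10, M+R=10
member 0 (0-1): L=5.7491, (cx,cy)=(0.3705,0.9288)
member 1 (0-2): L=4.0020, (cx,cy)=(1.0000,0.0000)
member 2 (1-2): L=5.6586, (cx,cy)=(0.3308,-0.9437)
member 3 (1-3): L=3.7097, (cx,cy)=(0.9880,0.1547)
member 4 (2-3): L=6.1798, (cx,cy)=(0.2901,0.9570)
member 5 (2-4): L=3.6980, (cx,cy)=(1.0000,0.0000)
member 6 (3-4): L=6.2132, (cx,cy)=(0.3066,-0.9518)
solve A·x = −loads:
  F[0-1] = -2449.1534 N (compression)
  F[0-2] = +681.5188 N (tension)
  F[1-2] = +2142.3793 N (tension)
  F[1-3] = -1635.8374 N (compression)
  F[2-3] = +68.7699 N (tension)
  F[2-4] = +399.6338 N (tension)
  F[3-4] = -1303.4241 N (compression)
  Rx@0 = +225.8700 N
  Ry@0 = +2274.8621 N
  Ry@4 = +1240.6479 N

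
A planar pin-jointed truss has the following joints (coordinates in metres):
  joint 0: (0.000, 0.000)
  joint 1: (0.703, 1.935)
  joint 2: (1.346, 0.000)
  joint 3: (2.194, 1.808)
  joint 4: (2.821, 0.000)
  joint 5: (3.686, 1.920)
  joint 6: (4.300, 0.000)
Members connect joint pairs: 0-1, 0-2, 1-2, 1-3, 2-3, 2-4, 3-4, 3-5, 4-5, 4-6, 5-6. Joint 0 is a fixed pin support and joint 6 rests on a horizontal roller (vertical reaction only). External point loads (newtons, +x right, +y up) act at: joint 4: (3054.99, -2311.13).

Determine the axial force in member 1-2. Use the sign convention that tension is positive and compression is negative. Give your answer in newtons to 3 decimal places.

N=7 nodes, M=11 members, R=3 reactions → 2N=14, M+R=14
member 0 (0-1): L=2.0587, (cx,cy)=(0.3415,0.9399)
member 1 (0-2): L=1.3460, (cx,cy)=(1.0000,0.0000)
member 2 (1-2): L=2.0390, (cx,cy)=(0.3153,-0.9490)
member 3 (1-3): L=1.4964, (cx,cy)=(0.9964,-0.0849)
member 4 (2-3): L=1.9970, (cx,cy)=(0.4246,0.9054)
member 5 (2-4): L=1.4750, (cx,cy)=(1.0000,0.0000)
member 6 (3-4): L=1.9136, (cx,cy)=(0.3276,-0.9448)
member 7 (3-5): L=1.4962, (cx,cy)=(0.9972,0.0749)
member 8 (4-5): L=2.1059, (cx,cy)=(0.4108,0.9117)
member 9 (4-6): L=1.4790, (cx,cy)=(1.0000,0.0000)
member 10 (5-6): L=2.0158, (cx,cy)=(0.3046,-0.9525)
solve A·x = −loads:
  F[0-1] = -845.7575 N (compression)
  F[0-2] = +3343.7908 N (tension)
  F[1-2] = +888.7384 N (tension)
  F[1-3] = -571.1205 N (compression)
  F[2-3] = -931.5520 N (compression)
  F[2-4] = +4019.6234 N (tension)
  F[3-4] = +745.3194 N (tension)
  F[3-5] = -1212.2377 N (compression)
  F[4-5] = +1762.5046 N (tension)
  F[4-6] = +484.8709 N (tension)
  F[5-6] = -1591.8508 N (compression)
  Rx@0 = -3054.9900 N
  Ry@0 = +794.9212 N
  Ry@6 = +1516.2088 N

888.738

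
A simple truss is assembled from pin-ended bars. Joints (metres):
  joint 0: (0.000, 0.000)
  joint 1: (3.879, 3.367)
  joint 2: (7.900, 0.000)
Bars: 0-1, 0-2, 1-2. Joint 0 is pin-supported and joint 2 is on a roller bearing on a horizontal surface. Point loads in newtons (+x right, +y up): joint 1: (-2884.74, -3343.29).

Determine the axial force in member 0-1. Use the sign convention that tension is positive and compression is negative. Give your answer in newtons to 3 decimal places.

N=3 nodes, M=3 members, R=3 reactions → 2N=6, M+R=6
member 0 (0-1): L=5.1365, (cx,cy)=(0.7552,0.6555)
member 1 (0-2): L=7.9000, (cx,cy)=(1.0000,0.0000)
member 2 (1-2): L=5.2445, (cx,cy)=(0.7667,-0.6420)
solve A·x = −loads:
  F[0-1] = -4471.6062 N (compression)
  F[0-2] = +492.1625 N (tension)
  F[1-2] = -641.9206 N (compression)
  Rx@0 = +2884.7400 N
  Ry@0 = +2931.1758 N
  Ry@2 = +412.1142 N

-4471.606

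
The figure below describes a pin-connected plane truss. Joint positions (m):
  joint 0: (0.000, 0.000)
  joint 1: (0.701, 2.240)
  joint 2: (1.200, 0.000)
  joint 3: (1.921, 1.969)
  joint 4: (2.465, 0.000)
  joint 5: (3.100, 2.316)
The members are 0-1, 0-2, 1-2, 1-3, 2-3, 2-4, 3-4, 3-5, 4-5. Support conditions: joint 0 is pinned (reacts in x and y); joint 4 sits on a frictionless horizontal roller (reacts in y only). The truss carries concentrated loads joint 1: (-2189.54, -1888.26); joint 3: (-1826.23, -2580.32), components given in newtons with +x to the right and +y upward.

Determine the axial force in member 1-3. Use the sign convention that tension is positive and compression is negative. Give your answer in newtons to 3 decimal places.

-286.838

N=6 nodes, M=9 members, R=3 reactions → 2N=12, M+R=12
member 0 (0-1): L=2.3471, (cx,cy)=(0.2987,0.9544)
member 1 (0-2): L=1.2000, (cx,cy)=(1.0000,0.0000)
member 2 (1-2): L=2.2949, (cx,cy)=(0.2174,-0.9761)
member 3 (1-3): L=1.2497, (cx,cy)=(0.9762,-0.2168)
member 4 (2-3): L=2.0969, (cx,cy)=(0.3438,0.9390)
member 5 (2-4): L=1.2650, (cx,cy)=(1.0000,0.0000)
member 6 (3-4): L=2.0428, (cx,cy)=(0.2663,-0.9639)
member 7 (3-5): L=1.2290, (cx,cy)=(0.9593,0.2823)
member 8 (4-5): L=2.4015, (cx,cy)=(0.2644,0.9644)
solve A·x = −loads:
  F[0-1] = -5625.9448 N (compression)
  F[0-2] = -2335.5078 N (compression)
  F[1-2] = +3629.9583 N (tension)
  F[1-3] = -286.8379 N (compression)
  F[2-3] = -3773.1770 N (compression)
  F[2-4] = -248.8168 N (compression)
  F[3-4] = +934.3287 N (tension)
  F[3-5] = -0.0000 N (tension)
  F[4-5] = -0.0000 N (tension)
  Rx@0 = +4015.7700 N
  Ry@0 = +5369.1688 N
  Ry@4 = -900.5888 N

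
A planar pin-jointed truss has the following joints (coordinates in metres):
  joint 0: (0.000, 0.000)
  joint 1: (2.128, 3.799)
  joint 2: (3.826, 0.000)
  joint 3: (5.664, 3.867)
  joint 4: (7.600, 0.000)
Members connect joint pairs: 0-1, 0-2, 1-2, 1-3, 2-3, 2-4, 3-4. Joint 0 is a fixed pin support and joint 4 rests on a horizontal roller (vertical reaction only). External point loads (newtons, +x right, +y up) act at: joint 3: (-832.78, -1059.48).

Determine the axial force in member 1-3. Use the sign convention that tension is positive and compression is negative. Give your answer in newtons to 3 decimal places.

N=5 nodes, M=7 members, R=3 reactions → 2N=10, M+R=10
member 0 (0-1): L=4.3544, (cx,cy)=(0.4887,0.8725)
member 1 (0-2): L=3.8260, (cx,cy)=(1.0000,0.0000)
member 2 (1-2): L=4.1612, (cx,cy)=(0.4081,-0.9130)
member 3 (1-3): L=3.5367, (cx,cy)=(0.9998,0.0192)
member 4 (2-3): L=4.2816, (cx,cy)=(0.4293,0.9032)
member 5 (2-4): L=3.7740, (cx,cy)=(1.0000,0.0000)
member 6 (3-4): L=4.3246, (cx,cy)=(0.4477,-0.8942)
solve A·x = −loads:
  F[0-1] = -795.0247 N (compression)
  F[0-2] = -444.2504 N (compression)
  F[1-2] = +745.1620 N (tension)
  F[1-3] = -692.7248 N (compression)
  F[2-3] = -753.2360 N (compression)
  F[2-4] = +183.1664 N (tension)
  F[3-4] = -409.1495 N (compression)
  Rx@0 = +832.7800 N
  Ry@0 = +693.6202 N
  Ry@4 = +365.8598 N

-692.725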